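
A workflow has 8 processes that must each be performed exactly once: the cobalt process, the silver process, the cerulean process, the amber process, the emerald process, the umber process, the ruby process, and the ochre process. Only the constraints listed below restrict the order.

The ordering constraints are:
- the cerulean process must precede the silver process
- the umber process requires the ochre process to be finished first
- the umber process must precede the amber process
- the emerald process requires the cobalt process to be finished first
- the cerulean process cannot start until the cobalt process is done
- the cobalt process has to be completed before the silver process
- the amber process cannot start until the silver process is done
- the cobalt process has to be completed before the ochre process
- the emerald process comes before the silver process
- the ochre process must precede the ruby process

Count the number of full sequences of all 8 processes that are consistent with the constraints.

100

The cobalt process is the only process with nothing required before it, so every ordering starts there.
Systematically extending each partial ordering one process at a time and counting, there are 100 complete orderings.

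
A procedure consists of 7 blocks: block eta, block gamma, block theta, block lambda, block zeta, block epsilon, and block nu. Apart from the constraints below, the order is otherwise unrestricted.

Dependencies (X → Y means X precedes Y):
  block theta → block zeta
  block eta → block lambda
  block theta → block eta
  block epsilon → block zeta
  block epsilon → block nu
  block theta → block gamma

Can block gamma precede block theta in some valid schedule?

No

The constraints give a chain block theta → block gamma, which forces block theta before block gamma.
Hence block gamma can never be scheduled before block theta.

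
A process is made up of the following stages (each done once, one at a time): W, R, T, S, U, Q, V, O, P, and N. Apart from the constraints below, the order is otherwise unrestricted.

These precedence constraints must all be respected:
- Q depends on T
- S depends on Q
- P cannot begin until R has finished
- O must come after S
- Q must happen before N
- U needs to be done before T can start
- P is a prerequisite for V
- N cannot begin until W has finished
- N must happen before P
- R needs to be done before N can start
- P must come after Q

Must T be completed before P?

Yes

Following the dependencies: T → Q → P.
That forces T before P in every valid schedule.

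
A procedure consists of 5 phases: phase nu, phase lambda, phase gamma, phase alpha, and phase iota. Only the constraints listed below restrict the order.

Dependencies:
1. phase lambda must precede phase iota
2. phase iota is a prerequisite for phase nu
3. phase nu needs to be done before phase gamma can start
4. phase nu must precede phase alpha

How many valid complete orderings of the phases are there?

Phase lambda is the only phase with nothing required before it, so every ordering starts there.
Counting all ways to extend the partial order to a total order gives 2.

2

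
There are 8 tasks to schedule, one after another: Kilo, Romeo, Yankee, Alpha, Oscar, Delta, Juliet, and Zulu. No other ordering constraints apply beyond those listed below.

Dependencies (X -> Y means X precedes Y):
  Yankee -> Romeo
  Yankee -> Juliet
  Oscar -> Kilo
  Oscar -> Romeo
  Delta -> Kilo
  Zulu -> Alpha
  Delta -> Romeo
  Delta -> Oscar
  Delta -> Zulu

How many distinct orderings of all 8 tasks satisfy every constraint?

2 tasks have no prerequisites (Yankee, Delta), so any of them could come first.
Systematically extending each partial ordering one task at a time and counting, there are 476 complete orderings.

476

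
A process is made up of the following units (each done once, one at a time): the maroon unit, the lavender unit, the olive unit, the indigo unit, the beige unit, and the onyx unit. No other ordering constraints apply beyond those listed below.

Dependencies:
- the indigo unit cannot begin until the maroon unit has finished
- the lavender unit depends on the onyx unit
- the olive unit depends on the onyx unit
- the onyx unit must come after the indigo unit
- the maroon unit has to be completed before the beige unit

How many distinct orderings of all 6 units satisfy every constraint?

10

The maroon unit is the only unit with nothing required before it, so every ordering starts there.
Counting all ways to extend the partial order to a total order gives 10.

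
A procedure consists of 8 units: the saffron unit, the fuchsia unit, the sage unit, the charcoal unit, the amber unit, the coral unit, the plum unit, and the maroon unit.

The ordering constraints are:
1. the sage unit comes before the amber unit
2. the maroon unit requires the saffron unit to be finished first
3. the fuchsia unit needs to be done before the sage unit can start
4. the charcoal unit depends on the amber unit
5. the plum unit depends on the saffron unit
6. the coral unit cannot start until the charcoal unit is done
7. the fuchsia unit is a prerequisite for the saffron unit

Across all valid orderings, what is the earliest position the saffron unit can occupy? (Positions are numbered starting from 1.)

2

Working backwards through the constraints from the saffron unit, its only required predecessor is the fuchsia unit.
With 1 mandatory predecessor, the earliest the saffron unit can sit is position 1+1 = 2, and placing just that one first achieves it.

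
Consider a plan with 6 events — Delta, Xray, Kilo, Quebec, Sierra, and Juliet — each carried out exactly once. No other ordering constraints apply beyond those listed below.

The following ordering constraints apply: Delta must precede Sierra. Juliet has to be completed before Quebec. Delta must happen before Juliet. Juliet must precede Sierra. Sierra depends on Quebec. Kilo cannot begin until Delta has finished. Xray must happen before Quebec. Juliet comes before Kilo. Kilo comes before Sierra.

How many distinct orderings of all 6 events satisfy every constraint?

7

2 events have no prerequisites (Delta, Xray), so any of them could come first.
Enumerating by repeatedly choosing an available event (one whose prerequisites are all placed) gives 7 distinct complete orderings.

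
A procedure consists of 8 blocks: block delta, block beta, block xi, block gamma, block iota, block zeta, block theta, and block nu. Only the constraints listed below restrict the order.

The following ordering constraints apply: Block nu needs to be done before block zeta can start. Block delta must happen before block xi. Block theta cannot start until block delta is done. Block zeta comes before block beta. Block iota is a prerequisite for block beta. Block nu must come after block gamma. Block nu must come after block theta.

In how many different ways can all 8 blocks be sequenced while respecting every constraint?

The blocks with no prerequisites are block delta, block gamma, block iota; any of them can be placed first.
Counting all ways to extend the partial order to a total order gives 116.

116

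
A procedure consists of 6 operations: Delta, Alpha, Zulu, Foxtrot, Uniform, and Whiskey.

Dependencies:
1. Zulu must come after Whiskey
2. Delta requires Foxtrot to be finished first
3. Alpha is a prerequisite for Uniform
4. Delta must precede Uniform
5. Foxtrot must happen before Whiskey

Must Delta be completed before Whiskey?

No chain of constraints connects Delta to Whiskey in either direction.
A valid ordering placing Whiskey before Delta exists, so the answer is no.

No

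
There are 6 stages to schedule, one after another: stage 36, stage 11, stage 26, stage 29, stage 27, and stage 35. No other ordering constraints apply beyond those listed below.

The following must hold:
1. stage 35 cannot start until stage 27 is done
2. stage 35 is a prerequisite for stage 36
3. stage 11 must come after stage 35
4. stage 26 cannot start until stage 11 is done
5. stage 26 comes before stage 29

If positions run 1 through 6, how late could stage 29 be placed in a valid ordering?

Stage 29 has no required successors, so nothing stops it from going last (position 6).

6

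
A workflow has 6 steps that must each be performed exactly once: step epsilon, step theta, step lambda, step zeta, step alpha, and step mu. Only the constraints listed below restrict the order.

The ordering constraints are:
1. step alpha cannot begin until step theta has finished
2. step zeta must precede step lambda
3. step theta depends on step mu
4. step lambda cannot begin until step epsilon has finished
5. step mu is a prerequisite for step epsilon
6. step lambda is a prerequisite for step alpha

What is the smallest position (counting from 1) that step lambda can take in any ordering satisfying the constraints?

Working backwards through the constraints from step lambda, its full set of required predecessors is step epsilon, step zeta, step mu — 3 of them.
With 3 mandatory predecessors, the earliest step lambda can sit is position 3+1 = 4, and placing just those 3 first achieves it.

4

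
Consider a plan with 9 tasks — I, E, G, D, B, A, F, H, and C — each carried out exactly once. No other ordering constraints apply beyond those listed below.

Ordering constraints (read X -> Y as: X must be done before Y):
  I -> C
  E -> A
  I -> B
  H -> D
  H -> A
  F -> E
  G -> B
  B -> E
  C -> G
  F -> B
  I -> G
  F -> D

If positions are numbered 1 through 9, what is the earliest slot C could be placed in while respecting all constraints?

The only task forced before C (directly or transitively) is I.
So at minimum 1 task comes before C, putting C no earlier than position 2. That position is achievable by scheduling exactly that predecessor first.

2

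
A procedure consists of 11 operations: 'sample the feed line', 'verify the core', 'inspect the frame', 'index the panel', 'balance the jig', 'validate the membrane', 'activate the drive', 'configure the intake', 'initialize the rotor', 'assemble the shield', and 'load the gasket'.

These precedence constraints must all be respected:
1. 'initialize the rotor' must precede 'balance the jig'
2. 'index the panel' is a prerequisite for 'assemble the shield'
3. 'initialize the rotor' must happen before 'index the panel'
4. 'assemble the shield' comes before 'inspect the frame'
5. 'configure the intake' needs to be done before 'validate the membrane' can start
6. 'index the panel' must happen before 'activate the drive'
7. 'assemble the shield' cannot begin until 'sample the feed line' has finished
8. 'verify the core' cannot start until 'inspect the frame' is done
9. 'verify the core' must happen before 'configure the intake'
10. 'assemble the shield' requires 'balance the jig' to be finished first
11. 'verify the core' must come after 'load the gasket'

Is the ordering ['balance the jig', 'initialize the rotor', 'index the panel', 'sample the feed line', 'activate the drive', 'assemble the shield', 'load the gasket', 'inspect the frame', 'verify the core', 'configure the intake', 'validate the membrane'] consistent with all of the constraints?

The sequence places 'balance the jig' ahead of 'initialize the rotor'.
Since 'initialize the rotor' is required before 'balance the jig', the ordering is invalid.

No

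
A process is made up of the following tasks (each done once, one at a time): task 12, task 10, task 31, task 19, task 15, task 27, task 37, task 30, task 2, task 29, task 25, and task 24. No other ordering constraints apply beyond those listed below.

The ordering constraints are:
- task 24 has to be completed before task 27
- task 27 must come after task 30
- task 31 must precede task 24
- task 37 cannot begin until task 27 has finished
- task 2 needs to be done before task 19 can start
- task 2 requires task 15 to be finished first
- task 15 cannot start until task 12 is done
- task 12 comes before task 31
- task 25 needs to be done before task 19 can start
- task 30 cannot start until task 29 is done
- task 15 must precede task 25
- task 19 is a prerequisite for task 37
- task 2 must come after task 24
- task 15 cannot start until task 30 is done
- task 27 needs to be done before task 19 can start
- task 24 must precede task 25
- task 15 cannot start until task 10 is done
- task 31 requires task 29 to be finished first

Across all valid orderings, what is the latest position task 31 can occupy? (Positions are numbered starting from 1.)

6

The tasks that are forced after task 31, directly or by a chain of constraints, are task 19, task 27, task 37, task 2, task 25, task 24. That's 6 tasks.
With 6 mandatory successors out of 12 tasks total, the latest slot for task 31 is 12−6 = 6, and it's reachable by doing all non-successors before task 31.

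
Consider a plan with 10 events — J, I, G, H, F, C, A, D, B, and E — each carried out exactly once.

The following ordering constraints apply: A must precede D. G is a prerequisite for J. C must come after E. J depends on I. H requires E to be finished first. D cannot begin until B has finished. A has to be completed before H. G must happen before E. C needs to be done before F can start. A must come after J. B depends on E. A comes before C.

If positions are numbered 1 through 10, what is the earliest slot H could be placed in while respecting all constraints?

6

Every event that must precede H has to come before it. Tracing all chains that end at H, those events are: J, I, G, A, E — 5 in total.
So at minimum 5 events come before H, putting H no earlier than position 6. That position is achievable by scheduling exactly those predecessors first.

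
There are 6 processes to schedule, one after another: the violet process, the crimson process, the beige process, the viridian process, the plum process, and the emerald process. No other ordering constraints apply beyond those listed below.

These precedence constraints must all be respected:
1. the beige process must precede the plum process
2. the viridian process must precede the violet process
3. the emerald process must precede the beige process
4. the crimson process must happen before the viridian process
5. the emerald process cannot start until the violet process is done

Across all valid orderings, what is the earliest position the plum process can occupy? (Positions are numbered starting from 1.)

6

Working backwards through the constraints from the plum process, its full set of required predecessors is the violet process, the crimson process, the beige process, the viridian process, the emerald process — 5 of them.
With 5 mandatory predecessors, the earliest the plum process can sit is position 5+1 = 6, and placing just those 5 first achieves it.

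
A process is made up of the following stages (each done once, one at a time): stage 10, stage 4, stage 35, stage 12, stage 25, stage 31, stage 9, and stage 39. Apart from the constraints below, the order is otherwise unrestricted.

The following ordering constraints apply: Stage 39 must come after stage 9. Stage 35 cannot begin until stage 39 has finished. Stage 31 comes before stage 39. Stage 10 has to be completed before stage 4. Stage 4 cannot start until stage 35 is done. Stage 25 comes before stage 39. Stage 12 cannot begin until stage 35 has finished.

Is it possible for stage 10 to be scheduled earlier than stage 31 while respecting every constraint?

The constraints leave stage 10 and stage 31 unordered relative to each other; nothing requires stage 31 earlier.
So a valid ordering placing stage 10 earlier than stage 31 exists.

Yes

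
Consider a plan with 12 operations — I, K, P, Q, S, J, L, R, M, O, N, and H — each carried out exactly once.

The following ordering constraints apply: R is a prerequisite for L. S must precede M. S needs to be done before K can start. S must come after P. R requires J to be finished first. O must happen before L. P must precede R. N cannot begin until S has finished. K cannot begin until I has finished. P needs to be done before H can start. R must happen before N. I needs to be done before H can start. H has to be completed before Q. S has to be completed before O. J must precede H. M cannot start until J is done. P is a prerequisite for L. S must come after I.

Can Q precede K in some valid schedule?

Yes

Nothing in the constraints forces K before Q — there is no chain from K to Q.
That means at least one valid schedule has Q before K.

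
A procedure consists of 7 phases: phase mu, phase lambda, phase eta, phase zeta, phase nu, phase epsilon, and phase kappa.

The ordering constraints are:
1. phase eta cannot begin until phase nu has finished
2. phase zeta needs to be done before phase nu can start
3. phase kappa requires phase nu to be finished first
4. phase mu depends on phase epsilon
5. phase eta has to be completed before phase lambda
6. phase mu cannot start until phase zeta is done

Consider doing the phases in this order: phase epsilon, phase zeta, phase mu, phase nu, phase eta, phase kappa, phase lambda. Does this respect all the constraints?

Going through the constraints one by one, each required predecessor appears earlier in the sequence than its dependent — e.g. phase zeta (position 2) is before phase nu (position 4), as required.

Yes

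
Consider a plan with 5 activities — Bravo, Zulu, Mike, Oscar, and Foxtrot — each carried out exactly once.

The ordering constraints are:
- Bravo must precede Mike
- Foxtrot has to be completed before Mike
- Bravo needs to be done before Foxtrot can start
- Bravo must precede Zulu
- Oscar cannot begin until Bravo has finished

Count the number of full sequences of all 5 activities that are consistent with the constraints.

Bravo is the only activity with nothing required before it, so every ordering starts there.
Counting all ways to extend the partial order to a total order gives 12.

12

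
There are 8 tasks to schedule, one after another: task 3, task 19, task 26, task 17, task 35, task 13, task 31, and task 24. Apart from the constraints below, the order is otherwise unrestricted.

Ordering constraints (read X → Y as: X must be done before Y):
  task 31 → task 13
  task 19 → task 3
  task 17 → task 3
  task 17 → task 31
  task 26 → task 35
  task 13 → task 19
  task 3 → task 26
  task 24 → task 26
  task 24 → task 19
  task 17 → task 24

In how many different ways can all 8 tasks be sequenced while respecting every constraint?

3

Only task 17 has no prerequisites, so it must go first.
Systematically extending each partial ordering one task at a time and counting, there are 3 complete orderings.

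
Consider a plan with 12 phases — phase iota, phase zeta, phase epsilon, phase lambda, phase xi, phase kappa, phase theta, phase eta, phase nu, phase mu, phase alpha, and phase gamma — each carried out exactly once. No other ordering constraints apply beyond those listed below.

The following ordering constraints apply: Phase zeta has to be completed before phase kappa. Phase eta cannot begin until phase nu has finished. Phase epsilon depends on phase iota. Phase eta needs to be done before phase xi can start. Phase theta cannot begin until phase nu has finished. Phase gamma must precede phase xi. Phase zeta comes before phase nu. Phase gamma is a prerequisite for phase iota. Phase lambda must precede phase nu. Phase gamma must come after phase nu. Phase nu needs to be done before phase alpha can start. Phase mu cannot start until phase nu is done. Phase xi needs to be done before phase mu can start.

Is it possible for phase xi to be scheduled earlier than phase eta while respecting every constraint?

There is a dependency chain phase eta → phase xi, so phase xi always comes after phase eta.
Hence phase xi can never be scheduled before phase eta.

No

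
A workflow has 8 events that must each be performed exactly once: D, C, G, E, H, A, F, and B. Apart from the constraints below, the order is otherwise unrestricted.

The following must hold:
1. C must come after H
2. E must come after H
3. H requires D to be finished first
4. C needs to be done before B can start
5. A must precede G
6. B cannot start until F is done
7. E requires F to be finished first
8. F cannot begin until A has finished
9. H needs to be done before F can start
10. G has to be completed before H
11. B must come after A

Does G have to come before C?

Yes

Chaining the stated constraints: G → H → C.
So G must precede C in any valid ordering.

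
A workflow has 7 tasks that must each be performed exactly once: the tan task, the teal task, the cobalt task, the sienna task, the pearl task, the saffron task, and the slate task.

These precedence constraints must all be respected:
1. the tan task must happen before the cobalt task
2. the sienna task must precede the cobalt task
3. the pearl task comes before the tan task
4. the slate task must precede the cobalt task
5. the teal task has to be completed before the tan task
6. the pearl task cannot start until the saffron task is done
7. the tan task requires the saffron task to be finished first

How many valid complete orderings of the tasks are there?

The tasks with no prerequisites are the teal task, the sienna task, the saffron task, the slate task; any of them can be placed first.
Counting all ways to extend the partial order to a total order gives 90.

90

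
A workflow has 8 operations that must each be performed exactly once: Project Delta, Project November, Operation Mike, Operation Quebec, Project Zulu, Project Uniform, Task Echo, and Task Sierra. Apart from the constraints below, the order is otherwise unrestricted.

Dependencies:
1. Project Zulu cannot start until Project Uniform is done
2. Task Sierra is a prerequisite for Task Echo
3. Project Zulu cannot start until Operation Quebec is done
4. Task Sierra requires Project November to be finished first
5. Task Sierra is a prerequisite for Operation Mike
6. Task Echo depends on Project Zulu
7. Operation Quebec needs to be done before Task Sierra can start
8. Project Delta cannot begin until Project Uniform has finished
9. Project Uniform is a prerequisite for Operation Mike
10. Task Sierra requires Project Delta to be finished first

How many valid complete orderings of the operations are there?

The operations with no prerequisites are Project November, Operation Quebec, Project Uniform; any of them can be placed first.
Systematically extending each partial ordering one operation at a time and counting, there are 86 complete orderings.

86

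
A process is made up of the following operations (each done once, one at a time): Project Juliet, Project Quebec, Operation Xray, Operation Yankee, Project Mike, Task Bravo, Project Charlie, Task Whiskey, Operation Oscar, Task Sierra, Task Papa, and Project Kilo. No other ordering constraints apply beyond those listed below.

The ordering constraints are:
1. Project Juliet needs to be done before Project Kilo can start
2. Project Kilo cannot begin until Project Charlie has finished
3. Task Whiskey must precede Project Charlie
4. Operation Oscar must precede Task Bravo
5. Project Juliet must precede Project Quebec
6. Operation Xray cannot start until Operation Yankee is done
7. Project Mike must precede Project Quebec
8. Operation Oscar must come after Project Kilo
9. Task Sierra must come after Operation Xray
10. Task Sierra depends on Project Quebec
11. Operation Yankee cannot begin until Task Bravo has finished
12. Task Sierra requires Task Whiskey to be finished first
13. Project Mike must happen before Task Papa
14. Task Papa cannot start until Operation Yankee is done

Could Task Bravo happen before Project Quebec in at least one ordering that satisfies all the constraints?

Yes

Nothing in the constraints forces Project Quebec before Task Bravo — there is no chain from Project Quebec to Task Bravo.
That means at least one valid schedule has Task Bravo before Project Quebec.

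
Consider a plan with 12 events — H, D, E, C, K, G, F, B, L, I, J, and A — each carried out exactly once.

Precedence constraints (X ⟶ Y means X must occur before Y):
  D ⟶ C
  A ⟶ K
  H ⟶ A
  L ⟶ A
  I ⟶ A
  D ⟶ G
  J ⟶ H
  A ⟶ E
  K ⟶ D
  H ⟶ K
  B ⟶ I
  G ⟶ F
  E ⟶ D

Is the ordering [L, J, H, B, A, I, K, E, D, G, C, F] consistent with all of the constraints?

No

Here I comes after A.
Since I is required before A, the ordering is invalid.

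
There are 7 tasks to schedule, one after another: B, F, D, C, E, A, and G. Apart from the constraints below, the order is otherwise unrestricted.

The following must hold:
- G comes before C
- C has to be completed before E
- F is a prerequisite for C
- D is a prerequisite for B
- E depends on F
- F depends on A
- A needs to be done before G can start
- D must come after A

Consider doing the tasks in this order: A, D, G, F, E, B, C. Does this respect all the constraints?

Here C comes after E.
That contradicts the constraint that C must precede E.

No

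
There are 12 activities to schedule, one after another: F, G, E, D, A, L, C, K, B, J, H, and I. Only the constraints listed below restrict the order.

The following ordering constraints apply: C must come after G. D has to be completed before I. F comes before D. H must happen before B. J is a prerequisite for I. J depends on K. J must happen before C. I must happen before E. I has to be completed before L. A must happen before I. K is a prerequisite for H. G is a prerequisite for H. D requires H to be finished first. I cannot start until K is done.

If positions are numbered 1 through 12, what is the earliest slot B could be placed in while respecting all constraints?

Working backwards through the constraints from B, its full set of required predecessors is G, K, H — 3 of them.
So at minimum 3 activities come before B, putting B no earlier than position 4. That position is achievable by scheduling exactly those predecessors first.

4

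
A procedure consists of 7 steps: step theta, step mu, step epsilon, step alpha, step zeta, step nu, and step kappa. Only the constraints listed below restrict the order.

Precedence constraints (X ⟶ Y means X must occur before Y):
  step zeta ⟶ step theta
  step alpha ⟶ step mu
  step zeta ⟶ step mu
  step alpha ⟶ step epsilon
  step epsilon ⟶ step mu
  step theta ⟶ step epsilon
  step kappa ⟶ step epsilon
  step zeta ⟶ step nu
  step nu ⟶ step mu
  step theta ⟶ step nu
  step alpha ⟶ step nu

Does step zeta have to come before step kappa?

No

Step zeta and step kappa are not related by any chain of constraints.
There exist valid orderings with step kappa before step zeta, so step zeta is not required to come first.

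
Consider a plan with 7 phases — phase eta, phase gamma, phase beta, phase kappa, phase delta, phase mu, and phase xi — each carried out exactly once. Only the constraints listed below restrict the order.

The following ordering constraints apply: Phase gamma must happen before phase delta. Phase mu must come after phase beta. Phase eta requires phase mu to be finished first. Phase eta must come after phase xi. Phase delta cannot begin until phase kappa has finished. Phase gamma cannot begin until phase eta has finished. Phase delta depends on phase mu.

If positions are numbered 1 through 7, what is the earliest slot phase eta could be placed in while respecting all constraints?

The phases that are forced before phase eta, directly or transitively, are phase beta, phase mu, phase xi. That's 3 phases.
With 3 mandatory predecessors, the earliest phase eta can sit is position 3+1 = 4, and placing just those 3 first achieves it.

4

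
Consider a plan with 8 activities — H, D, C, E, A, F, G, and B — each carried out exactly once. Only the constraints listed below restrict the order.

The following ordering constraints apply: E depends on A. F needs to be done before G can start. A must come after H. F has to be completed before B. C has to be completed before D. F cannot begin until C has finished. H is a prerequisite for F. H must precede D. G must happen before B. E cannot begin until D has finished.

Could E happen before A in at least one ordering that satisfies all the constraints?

No

The constraints give a chain A → E, which forces A before E.
So no valid ordering can have E before A.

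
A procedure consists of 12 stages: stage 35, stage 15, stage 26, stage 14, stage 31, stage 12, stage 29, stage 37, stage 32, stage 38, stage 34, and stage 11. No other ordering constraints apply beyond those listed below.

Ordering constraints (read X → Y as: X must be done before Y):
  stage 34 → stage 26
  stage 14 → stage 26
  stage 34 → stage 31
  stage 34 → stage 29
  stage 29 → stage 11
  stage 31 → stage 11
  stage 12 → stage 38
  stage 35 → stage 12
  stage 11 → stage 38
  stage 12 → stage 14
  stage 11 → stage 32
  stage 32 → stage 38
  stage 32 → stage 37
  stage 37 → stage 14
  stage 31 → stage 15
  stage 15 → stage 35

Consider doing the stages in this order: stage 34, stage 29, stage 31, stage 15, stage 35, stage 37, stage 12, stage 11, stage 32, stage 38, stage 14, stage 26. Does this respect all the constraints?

Here stage 32 comes after stage 37.
But one of the constraints requires stage 32 before stage 37, so this ordering violates it.

No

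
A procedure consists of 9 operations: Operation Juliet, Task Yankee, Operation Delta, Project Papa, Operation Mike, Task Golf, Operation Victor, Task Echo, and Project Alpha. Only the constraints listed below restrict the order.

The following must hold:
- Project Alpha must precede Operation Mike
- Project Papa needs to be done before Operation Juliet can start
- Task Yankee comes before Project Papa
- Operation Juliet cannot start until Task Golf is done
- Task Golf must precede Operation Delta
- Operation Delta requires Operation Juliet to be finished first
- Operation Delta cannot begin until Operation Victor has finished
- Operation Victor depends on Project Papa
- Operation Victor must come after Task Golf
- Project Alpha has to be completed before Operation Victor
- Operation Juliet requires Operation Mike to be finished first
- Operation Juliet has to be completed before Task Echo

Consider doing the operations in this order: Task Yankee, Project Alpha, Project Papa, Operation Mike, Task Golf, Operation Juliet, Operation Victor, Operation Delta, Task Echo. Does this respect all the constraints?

Going through the constraints one by one, each required predecessor appears earlier in the sequence than its dependent — e.g. Project Alpha (position 2) is before Operation Victor (position 7), as required.

Yes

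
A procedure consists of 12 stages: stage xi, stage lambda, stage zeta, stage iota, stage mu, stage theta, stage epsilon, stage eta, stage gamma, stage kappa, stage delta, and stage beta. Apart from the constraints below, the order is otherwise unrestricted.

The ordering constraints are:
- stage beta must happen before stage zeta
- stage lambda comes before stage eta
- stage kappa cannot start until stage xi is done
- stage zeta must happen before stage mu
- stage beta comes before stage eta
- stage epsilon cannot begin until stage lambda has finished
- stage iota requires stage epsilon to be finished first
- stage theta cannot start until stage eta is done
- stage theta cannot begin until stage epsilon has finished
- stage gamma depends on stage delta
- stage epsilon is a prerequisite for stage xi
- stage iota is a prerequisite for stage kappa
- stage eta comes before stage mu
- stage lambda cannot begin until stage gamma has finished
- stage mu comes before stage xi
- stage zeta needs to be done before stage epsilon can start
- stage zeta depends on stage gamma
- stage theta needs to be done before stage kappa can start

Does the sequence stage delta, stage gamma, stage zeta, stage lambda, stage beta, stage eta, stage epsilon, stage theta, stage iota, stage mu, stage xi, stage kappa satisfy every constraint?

In the proposed order, stage zeta appears before stage beta.
Since stage beta is required before stage zeta, the ordering is invalid.

No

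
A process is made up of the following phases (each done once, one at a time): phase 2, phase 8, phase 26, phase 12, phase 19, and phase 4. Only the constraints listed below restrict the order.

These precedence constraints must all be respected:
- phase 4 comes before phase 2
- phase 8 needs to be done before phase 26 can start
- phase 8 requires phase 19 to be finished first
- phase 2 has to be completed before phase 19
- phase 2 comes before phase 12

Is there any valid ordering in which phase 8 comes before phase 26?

Yes

Every valid ordering already has phase 8 before phase 26 (the constraints require it), so in particular at least one does.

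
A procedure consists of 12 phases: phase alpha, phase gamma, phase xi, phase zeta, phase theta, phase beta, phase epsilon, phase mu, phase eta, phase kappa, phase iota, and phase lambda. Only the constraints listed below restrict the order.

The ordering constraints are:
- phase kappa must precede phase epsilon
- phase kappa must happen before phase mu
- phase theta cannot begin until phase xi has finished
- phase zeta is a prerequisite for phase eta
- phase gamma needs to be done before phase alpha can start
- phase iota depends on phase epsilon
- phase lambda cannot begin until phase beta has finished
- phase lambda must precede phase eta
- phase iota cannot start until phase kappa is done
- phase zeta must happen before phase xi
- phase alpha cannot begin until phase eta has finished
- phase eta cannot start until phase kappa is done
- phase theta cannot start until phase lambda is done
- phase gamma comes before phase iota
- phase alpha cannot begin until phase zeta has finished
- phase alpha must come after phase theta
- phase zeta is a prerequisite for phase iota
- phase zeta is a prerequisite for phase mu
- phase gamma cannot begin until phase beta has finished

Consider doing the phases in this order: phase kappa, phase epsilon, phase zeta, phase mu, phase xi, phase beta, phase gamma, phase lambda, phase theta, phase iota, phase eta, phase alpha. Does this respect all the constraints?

Every stated constraint is respected: phase kappa sits at position 1, ahead of phase eta at position 11, and each of the other listed pairs likewise has the predecessor earlier in the sequence.

Yes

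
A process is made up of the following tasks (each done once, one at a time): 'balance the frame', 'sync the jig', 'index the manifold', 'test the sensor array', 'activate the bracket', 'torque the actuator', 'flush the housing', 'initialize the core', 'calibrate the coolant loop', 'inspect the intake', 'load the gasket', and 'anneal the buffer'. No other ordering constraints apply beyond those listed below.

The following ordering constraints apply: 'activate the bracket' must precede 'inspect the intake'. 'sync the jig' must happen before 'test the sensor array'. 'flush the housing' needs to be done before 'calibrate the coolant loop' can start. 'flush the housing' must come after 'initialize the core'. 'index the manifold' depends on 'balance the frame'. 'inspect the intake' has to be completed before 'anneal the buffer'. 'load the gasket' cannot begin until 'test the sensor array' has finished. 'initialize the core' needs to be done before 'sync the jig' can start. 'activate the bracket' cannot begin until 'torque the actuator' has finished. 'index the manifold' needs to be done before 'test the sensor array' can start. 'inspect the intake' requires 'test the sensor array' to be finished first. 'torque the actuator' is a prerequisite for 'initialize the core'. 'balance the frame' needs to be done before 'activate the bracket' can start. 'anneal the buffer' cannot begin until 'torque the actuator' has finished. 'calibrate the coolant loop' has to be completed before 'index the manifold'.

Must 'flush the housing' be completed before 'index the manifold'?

Yes

There is a constraint chain 'flush the housing' → 'calibrate the coolant loop' → 'index the manifold'.
That forces 'flush the housing' before 'index the manifold' in every valid schedule.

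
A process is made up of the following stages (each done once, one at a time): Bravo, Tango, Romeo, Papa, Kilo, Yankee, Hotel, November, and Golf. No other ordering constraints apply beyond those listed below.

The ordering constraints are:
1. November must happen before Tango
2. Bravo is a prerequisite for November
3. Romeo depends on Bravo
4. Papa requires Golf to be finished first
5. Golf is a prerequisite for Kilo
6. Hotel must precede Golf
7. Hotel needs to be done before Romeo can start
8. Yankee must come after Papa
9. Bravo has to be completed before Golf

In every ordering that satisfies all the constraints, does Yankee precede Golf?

No

There is a chain Golf → Papa → Yankee, which puts Golf before Yankee.
So Yankee never precedes Golf.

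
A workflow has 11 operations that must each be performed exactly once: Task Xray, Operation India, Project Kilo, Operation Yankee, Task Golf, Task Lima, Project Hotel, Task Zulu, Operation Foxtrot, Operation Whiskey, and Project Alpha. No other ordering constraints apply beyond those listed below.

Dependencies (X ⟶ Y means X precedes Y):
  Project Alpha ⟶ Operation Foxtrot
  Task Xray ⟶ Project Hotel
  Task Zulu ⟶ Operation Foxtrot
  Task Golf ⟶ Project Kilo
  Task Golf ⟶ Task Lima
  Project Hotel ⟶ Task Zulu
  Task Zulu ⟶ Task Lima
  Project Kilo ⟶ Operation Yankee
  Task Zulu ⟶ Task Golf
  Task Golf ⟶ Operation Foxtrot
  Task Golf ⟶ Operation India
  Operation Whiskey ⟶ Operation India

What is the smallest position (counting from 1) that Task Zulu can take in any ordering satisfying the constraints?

3

The operations that are forced before Task Zulu, directly or transitively, are Task Xray, Project Hotel. That's 2 operations.
With 2 mandatory predecessors, the earliest Task Zulu can sit is position 2+1 = 3, and placing just those 2 first achieves it.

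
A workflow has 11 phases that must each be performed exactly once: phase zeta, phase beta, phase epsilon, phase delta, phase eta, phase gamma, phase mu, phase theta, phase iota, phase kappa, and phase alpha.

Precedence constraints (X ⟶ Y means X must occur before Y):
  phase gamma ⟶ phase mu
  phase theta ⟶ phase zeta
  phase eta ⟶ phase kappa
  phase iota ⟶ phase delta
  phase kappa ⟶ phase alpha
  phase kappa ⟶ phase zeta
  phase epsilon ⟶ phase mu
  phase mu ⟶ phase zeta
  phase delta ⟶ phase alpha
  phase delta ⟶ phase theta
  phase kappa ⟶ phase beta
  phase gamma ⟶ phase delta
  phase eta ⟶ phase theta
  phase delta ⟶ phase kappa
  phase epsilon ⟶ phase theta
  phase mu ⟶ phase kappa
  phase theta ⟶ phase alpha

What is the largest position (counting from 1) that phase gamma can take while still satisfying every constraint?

The phases that are forced after phase gamma, directly or by a chain of constraints, are phase zeta, phase beta, phase delta, phase mu, phase theta, phase kappa, phase alpha. That's 7 phases.
With 7 mandatory successors out of 11 phases total, the latest slot for phase gamma is 11−7 = 4, and it's reachable by doing all non-successors before phase gamma.

4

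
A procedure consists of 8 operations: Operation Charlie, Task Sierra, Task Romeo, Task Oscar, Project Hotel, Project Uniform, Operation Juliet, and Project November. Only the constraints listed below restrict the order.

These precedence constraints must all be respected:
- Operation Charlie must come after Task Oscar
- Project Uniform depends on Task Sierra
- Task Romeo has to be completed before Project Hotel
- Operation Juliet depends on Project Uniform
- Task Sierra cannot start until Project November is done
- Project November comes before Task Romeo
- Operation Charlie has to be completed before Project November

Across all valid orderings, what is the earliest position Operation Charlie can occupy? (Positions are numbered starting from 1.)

2

Working backwards through the constraints from Operation Charlie, its only required predecessor is Task Oscar.
So at minimum 1 operation comes before Operation Charlie, putting Operation Charlie no earlier than position 2. That position is achievable by scheduling exactly that predecessor first.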